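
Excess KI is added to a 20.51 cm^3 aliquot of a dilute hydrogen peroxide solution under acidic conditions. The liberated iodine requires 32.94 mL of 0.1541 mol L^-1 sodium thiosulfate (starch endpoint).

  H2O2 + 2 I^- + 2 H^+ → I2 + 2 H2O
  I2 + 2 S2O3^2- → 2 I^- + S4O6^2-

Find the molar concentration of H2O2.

n(S2O3^2-) = 0.03294 × 0.1541 = 5.076 × 10^-3 mol
n(I2) = n(S2O3^2-)/2 = 2.538 × 10^-3 mol
n(H2O2) in the aliquot = 2.538 × 10^-3 mol (1:1 ratio)
[H2O2] = 2.538 × 10^-3 / 0.02051 = 0.1237 mol/L

0.1237 mol/L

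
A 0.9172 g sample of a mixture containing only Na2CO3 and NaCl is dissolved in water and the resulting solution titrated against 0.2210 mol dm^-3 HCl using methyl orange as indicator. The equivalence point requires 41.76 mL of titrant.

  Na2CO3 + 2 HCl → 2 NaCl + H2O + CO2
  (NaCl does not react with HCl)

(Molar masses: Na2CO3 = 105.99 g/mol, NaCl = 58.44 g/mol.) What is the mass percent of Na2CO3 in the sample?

53.32 %

n(HCl) = 0.04176 × 0.2210 = 9.229 × 10^-3 mol
Let x = n(Na2CO3), y = n(NaCl).
Titrant: 2x = 9.229 × 10^-3;  mass: 105.99x + 58.44y = 0.9172
Solving, x = 4.614 × 10^-3 mol, y = 7.326 × 10^-3 mol
mass of Na2CO3 = 4.614 × 10^-3 × 105.99 = 0.4891 g
% Na2CO3 = 0.4891 / 0.9172 × 100 = 53.32 %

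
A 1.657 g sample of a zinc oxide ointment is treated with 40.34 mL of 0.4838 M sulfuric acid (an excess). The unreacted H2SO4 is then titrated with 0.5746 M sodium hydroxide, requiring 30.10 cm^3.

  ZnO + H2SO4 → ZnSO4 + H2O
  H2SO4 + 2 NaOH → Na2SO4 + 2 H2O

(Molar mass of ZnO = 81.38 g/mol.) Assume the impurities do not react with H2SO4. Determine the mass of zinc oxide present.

0.8845 g

n(H2SO4) added = 0.04034 × 0.4838 = 0.01952 mol
n(NaOH) used in back-titration = 0.03010 × 0.5746 = 0.01730 mol
From the 1:2 ratio, n(H2SO4) left over = 1/2 × 0.01730 = 8.648 × 10^-3 mol
n(H2SO4) consumed by analyte = 0.01952 − 8.648 × 10^-3 = 0.01087 mol
n(ZnO) = 0.01087 mol (1:1 ratio)
mass of ZnO = 0.01087 × 81.38 = 0.8845 g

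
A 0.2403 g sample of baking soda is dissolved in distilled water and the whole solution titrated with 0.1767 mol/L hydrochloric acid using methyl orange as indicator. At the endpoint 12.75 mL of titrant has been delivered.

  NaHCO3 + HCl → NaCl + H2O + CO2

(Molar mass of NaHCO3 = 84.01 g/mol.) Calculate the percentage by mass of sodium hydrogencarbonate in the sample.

n(HCl) = 0.01275 L × 0.1767 mol/L = 2.253 × 10^-3 mol
n(NaHCO3) = 2.253 × 10^-3 mol (1:1 ratio)
mass of NaHCO3 = 2.253 × 10^-3 × 84.01 g/mol = 0.1893 g
% NaHCO3 = 0.1893 / 0.2403 × 100 = 78.76 %

78.76 %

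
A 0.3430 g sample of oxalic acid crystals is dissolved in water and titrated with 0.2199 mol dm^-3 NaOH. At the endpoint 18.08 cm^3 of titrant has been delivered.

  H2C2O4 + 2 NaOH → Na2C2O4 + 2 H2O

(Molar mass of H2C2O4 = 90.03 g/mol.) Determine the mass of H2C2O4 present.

n(NaOH) = 0.01808 L × 0.2199 mol/L = 3.976 × 10^-3 mol
From the 1:2 ratio, n(H2C2O4) = 1/2 × 3.976 × 10^-3 = 1.988 × 10^-3 mol
mass of H2C2O4 = 1.988 × 10^-3 × 90.03 g/mol = 0.1790 g

0.1790 g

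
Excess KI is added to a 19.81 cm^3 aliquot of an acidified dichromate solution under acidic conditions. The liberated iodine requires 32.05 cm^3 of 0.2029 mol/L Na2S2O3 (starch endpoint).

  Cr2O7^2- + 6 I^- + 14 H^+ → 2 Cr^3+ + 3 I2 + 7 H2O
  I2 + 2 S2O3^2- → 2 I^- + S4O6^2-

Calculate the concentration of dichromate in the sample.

0.05471 mol/L

n(S2O3^2-) = 0.03205 × 0.2029 = 6.503 × 10^-3 mol
n(I2) = n(S2O3^2-)/2 = 3.251 × 10^-3 mol
From the 1:3 ratio, n(Cr2O7^2-) in the aliquot = 1/3 × 3.251 × 10^-3 = 1.084 × 10^-3 mol
[Cr2O7^2-] = 1.084 × 10^-3 / 0.01981 = 0.05471 mol/L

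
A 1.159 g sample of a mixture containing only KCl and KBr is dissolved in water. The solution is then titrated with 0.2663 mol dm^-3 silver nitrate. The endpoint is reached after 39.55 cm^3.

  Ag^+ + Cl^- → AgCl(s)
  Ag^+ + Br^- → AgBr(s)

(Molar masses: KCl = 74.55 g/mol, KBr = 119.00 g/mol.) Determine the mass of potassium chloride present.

n(AgNO3) = 0.03955 × 0.2663 = 0.01053 mol
Let x = n(KCl), y = n(KBr).
Titrant: 1x + 1y = 0.01053;  mass: 74.55x + 119.00y = 1.159
Solving, x = 2.122 × 10^-3 mol, y = 8.410 × 10^-3 mol
mass of KCl = 2.122 × 10^-3 × 74.55 = 0.1582 g

0.1582 g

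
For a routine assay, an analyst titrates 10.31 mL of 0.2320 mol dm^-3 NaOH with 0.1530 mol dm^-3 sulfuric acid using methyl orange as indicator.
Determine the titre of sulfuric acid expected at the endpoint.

2 NaOH + H2SO4 → Na2SO4 + 2 H2O
n(NaOH) = 0.01031 L × 0.2320 mol/L = 2.392 × 10^-3 mol
From the 1:2 stoichiometry, n(H2SO4) = 1/2 × 2.392 × 10^-3 = 1.196 × 10^-3 mol
V(H2SO4) = 1.196 × 10^-3 mol / 0.1530 mol/L = 0.007817 L = 7.817 mL

7.817 mL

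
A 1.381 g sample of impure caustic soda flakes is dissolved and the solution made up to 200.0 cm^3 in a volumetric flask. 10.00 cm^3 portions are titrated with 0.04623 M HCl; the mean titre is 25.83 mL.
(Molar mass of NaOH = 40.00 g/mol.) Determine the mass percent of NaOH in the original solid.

69.17 %

NaOH + HCl → NaCl + H2O
n(HCl) per titration = 0.02583 × 0.04623 = 1.194 × 10^-3 mol
n(NaOH) in each aliquot = 1.194 × 10^-3 mol (1:1 ratio)
n(NaOH) in the whole flask = 1.194 × 10^-3 × 200.0/10.00 = 0.02388 mol
mass of NaOH = 0.02388 × 40.00 = 0.9553 g
% NaOH = 0.9553 / 1.381 × 100 = 69.17 %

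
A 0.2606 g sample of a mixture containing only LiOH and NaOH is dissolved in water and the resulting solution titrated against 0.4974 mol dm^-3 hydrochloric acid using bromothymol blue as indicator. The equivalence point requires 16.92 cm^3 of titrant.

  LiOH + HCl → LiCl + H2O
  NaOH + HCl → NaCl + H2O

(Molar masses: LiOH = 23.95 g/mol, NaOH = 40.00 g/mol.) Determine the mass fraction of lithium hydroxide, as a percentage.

n(HCl) = 0.01692 × 0.4974 = 8.416 × 10^-3 mol
Let x = n(LiOH), y = n(NaOH).
Titrant: 1x + 1y = 8.416 × 10^-3;  mass: 23.95x + 40.00y = 0.2606
Solving, x = 4.738 × 10^-3 mol, y = 3.678 × 10^-3 mol
mass of LiOH = 4.738 × 10^-3 × 23.95 = 0.1135 g
% LiOH = 0.1135 / 0.2606 × 100 = 43.54 %

43.54 %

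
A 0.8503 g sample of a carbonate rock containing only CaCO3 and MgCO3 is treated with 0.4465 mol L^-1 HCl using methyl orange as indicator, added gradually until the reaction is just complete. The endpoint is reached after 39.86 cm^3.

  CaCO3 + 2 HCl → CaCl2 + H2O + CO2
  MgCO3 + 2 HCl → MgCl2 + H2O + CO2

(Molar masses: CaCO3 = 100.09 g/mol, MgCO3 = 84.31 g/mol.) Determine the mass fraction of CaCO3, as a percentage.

n(HCl) = 0.03986 × 0.4465 = 0.01780 mol
Let x = n(CaCO3), y = n(MgCO3).
Titrant: 2x + 2y = 0.01780;  mass: 100.09x + 84.31y = 0.8503
Solving, x = 6.340 × 10^-3 mol, y = 2.559 × 10^-3 mol
mass of CaCO3 = 6.340 × 10^-3 × 100.09 = 0.6346 g
% CaCO3 = 0.6346 / 0.8503 × 100 = 74.63 %

74.63 %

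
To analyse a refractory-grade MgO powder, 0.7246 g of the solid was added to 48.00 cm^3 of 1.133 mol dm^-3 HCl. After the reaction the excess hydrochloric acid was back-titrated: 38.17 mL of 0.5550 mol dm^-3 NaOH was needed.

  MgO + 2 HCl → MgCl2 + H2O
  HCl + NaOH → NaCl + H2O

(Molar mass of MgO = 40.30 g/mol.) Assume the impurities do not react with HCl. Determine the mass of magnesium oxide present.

0.6690 g

n(HCl) added = 0.04800 × 1.133 = 0.05438 mol
n(NaOH) used in back-titration = 0.03817 × 0.5550 = 0.02118 mol
n(HCl) left over = 0.02118 mol (1:1 ratio)
n(HCl) consumed by analyte = 0.05438 − 0.02118 = 0.03320 mol
From the 1:2 ratio, n(MgO) = 1/2 × 0.03320 = 0.01660 mol
mass of MgO = 0.01660 × 40.30 = 0.6690 g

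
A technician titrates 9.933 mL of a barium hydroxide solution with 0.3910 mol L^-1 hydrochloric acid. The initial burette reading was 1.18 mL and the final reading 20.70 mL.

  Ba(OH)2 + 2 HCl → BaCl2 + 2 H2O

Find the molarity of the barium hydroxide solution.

n(HCl) = 0.01952 L × 0.3910 mol/L = 7.632 × 10^-3 mol
From the 1:2 mole ratio, n(Ba(OH)2) = 1/2 × 7.632 × 10^-3 = 3.816 × 10^-3 mol
[Ba(OH)2] = 3.816 × 10^-3 mol / 0.009933 L = 0.3842 mol/L

0.3842 mol/L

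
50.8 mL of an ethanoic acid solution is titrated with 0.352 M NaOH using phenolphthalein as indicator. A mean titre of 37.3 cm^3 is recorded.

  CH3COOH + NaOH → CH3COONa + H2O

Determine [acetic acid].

n(NaOH) = 0.0373 L × 0.352 mol/L = 0.0131 mol
n(CH3COOH) = 0.0131 mol (1:1 mole ratio)
[CH3COOH] = 0.0131 mol / 0.0508 L = 0.258 mol/L

0.258 M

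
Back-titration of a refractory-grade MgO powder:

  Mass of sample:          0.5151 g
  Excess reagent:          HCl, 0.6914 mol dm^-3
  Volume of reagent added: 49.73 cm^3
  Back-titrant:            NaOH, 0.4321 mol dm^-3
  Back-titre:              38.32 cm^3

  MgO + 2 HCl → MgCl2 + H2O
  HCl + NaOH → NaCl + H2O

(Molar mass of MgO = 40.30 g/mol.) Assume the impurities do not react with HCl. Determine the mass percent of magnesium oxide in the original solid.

n(HCl) added = 0.04973 × 0.6914 = 0.03438 mol
n(NaOH) used in back-titration = 0.03832 × 0.4321 = 0.01656 mol
n(HCl) left over = 0.01656 mol (1:1 ratio)
n(HCl) consumed by analyte = 0.03438 − 0.01656 = 0.01783 mol
From the 1:2 ratio, n(MgO) = 1/2 × 0.01783 = 8.913 × 10^-3 mol
mass of MgO = 8.913 × 10^-3 × 40.30 = 0.3592 g
% MgO = 0.3592 / 0.5151 × 100 = 69.73 %

69.73 %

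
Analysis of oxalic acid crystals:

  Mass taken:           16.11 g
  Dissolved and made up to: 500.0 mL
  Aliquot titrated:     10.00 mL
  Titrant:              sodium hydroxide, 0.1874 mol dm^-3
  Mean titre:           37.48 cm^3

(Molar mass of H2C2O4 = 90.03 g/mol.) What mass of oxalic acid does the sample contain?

15.81 g

H2C2O4 + 2 NaOH → Na2C2O4 + 2 H2O
n(NaOH) per titration = 0.03748 × 0.1874 = 7.024 × 10^-3 mol
From the 1:2 ratio, n(H2C2O4) in each aliquot = 1/2 × 7.024 × 10^-3 = 3.512 × 10^-3 mol
n(H2C2O4) in the whole flask = 3.512 × 10^-3 × 500.0/10.00 = 0.1756 mol
mass of H2C2O4 = 0.1756 × 90.03 = 15.81 g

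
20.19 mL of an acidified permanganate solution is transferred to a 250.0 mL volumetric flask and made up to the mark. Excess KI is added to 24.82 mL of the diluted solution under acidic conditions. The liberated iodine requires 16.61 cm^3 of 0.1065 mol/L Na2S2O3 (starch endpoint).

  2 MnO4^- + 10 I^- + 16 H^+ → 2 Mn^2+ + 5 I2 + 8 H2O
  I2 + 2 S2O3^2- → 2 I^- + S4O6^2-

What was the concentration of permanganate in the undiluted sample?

n(S2O3^2-) = 0.01661 × 0.1065 = 1.769 × 10^-3 mol
n(I2) = n(S2O3^2-)/2 = 8.845 × 10^-4 mol
From the 2:5 ratio, n(MnO4^-) in the aliquot = 2/5 × 8.845 × 10^-4 = 3.538 × 10^-4 mol
[MnO4^-]_dilute = 3.538 × 10^-4 / 0.02482 = 0.01425 mol/L
[MnO4^-]_original = 0.01425 × 250.0/20.19 = 0.1765 mol/L

0.1765 mol/L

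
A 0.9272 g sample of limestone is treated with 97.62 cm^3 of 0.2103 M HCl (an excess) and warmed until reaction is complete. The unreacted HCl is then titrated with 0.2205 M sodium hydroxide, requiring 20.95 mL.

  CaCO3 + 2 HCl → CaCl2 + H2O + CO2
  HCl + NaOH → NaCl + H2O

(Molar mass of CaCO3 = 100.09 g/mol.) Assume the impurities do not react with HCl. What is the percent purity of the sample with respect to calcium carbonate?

n(HCl) added = 0.09762 × 0.2103 = 0.02053 mol
n(NaOH) used in back-titration = 0.02095 × 0.2205 = 4.619 × 10^-3 mol
n(HCl) left over = 4.619 × 10^-3 mol (1:1 ratio)
n(HCl) consumed by analyte = 0.02053 − 4.619 × 10^-3 = 0.01591 mol
From the 1:2 ratio, n(CaCO3) = 1/2 × 0.01591 = 7.955 × 10^-3 mol
mass of CaCO3 = 7.955 × 10^-3 × 100.09 = 0.7962 g
% CaCO3 = 0.7962 / 0.9272 × 100 = 85.87 %

85.87 %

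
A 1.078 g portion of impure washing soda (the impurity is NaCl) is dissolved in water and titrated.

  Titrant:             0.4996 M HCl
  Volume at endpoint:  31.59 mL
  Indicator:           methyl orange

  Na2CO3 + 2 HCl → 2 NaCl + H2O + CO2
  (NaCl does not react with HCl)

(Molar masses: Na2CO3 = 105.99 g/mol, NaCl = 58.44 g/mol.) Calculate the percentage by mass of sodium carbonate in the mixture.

n(HCl) = 0.03159 × 0.4996 = 0.01578 mol
Let x = n(Na2CO3), y = n(NaCl).
Titrant: 2x = 0.01578;  mass: 105.99x + 58.44y = 1.078
Solving, x = 7.891 × 10^-3 mol, y = 4.134 × 10^-3 mol
mass of Na2CO3 = 7.891 × 10^-3 × 105.99 = 0.8364 g
% Na2CO3 = 0.8364 / 1.078 × 100 = 77.59 %

77.59 %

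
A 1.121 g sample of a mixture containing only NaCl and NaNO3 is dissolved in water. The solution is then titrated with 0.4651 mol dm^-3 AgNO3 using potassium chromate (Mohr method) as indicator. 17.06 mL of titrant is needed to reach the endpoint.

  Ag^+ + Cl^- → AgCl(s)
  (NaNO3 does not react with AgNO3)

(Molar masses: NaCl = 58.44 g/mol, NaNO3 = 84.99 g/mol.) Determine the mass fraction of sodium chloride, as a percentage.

n(AgNO3) = 0.01706 × 0.4651 = 7.935 × 10^-3 mol
Let x = n(NaCl), y = n(NaNO3).
Titrant: 1x = 7.935 × 10^-3;  mass: 58.44x + 84.99y = 1.121
Solving, x = 7.935 × 10^-3 mol, y = 7.734 × 10^-3 mol
mass of NaCl = 7.935 × 10^-3 × 58.44 = 0.4637 g
% NaCl = 0.4637 / 1.121 × 100 = 41.36 %

41.36 %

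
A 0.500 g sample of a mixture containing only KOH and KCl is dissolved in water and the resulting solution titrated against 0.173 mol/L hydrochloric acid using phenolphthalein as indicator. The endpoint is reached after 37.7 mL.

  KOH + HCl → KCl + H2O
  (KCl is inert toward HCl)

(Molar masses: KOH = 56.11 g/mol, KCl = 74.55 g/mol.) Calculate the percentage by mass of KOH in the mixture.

n(HCl) = 0.0377 × 0.173 = 6.52 × 10^-3 mol
Let x = n(KOH), y = n(KCl).
Titrant: 1x = 6.52 × 10^-3;  mass: 56.11x + 74.55y = 0.500
Solving, x = 6.52 × 10^-3 mol, y = 1.80 × 10^-3 mol
mass of KOH = 6.52 × 10^-3 × 56.11 = 0.366 g
% KOH = 0.366 / 0.500 × 100 = 73.2 %

73.2 %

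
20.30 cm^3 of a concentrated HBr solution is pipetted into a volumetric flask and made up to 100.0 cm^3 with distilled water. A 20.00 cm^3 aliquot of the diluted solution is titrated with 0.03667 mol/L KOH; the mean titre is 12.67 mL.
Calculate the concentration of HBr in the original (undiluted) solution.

HBr + KOH → KBr + H2O
n(KOH) = 0.01267 × 0.03667 = 4.646 × 10^-4 mol
n(HBr) in the aliquot = 4.646 × 10^-4 mol (1:1 ratio)
[HBr]_dilute = 4.646 × 10^-4 / 0.02000 = 0.02323 mol/L
Dilution factor = 100.0 / 20.30 = 4.926
[HBr]_stock = 0.02323 × 4.926 = 0.1144 mol/L

0.1144 mol/L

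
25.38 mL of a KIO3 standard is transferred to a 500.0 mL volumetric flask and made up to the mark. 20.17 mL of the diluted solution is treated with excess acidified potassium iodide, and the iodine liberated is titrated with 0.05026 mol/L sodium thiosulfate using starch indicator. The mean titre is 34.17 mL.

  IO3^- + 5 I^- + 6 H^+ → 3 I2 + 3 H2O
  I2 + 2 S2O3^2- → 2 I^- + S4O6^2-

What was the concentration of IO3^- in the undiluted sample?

0.2796 mol/L

n(S2O3^2-) = 0.03417 × 0.05026 = 1.717 × 10^-3 mol
n(I2) = n(S2O3^2-)/2 = 8.587 × 10^-4 mol
From the 1:3 ratio, n(IO3^-) in the aliquot = 1/3 × 8.587 × 10^-4 = 2.862 × 10^-4 mol
[IO3^-]_dilute = 2.862 × 10^-4 / 0.02017 = 0.01419 mol/L
[IO3^-]_original = 0.01419 × 500.0/25.38 = 0.2796 mol/L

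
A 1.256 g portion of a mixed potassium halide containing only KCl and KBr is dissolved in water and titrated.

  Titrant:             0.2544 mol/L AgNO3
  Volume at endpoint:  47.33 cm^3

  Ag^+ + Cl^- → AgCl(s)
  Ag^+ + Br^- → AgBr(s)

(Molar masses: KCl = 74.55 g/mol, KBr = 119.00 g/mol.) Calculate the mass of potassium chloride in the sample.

0.2966 g

n(AgNO3) = 0.04733 × 0.2544 = 0.01204 mol
Let x = n(KCl), y = n(KBr).
Titrant: 1x + 1y = 0.01204;  mass: 74.55x + 119.00y = 1.256
Solving, x = 3.979 × 10^-3 mol, y = 8.062 × 10^-3 mol
mass of KCl = 3.979 × 10^-3 × 74.55 = 0.2966 g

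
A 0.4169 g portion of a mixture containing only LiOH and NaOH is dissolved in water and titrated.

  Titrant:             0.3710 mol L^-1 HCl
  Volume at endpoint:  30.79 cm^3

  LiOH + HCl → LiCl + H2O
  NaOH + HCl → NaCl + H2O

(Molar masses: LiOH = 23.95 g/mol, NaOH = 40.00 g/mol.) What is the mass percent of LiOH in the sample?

n(HCl) = 0.03079 × 0.3710 = 0.01142 mol
Let x = n(LiOH), y = n(NaOH).
Titrant: 1x + 1y = 0.01142;  mass: 23.95x + 40.00y = 0.4169
Solving, x = 2.494 × 10^-3 mol, y = 8.929 × 10^-3 mol
mass of LiOH = 2.494 × 10^-3 × 23.95 = 0.05972 g
% LiOH = 0.05972 / 0.4169 × 100 = 14.33 %

14.33 %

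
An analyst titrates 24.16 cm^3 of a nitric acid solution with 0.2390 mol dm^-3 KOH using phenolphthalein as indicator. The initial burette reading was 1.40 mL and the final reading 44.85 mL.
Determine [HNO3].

HNO3 + KOH → KNO3 + H2O
n(KOH) = 0.04345 L × 0.2390 mol/L = 0.01038 mol
n(HNO3) = 0.01038 mol (1:1 mole ratio)
[HNO3] = 0.01038 mol / 0.02416 L = 0.4298 mol/L

0.4298 mol/L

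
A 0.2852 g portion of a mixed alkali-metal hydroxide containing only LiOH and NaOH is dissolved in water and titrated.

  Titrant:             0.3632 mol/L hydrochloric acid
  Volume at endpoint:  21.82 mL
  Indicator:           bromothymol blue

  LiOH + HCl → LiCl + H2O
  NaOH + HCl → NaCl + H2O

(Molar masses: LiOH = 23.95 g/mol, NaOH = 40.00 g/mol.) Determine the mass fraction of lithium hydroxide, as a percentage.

16.64 %

n(HCl) = 0.02182 × 0.3632 = 7.925 × 10^-3 mol
Let x = n(LiOH), y = n(NaOH).
Titrant: 1x + 1y = 7.925 × 10^-3;  mass: 23.95x + 40.00y = 0.2852
Solving, x = 1.981 × 10^-3 mol, y = 5.944 × 10^-3 mol
mass of LiOH = 1.981 × 10^-3 × 23.95 = 0.04745 g
% LiOH = 0.04745 / 0.2852 × 100 = 16.64 %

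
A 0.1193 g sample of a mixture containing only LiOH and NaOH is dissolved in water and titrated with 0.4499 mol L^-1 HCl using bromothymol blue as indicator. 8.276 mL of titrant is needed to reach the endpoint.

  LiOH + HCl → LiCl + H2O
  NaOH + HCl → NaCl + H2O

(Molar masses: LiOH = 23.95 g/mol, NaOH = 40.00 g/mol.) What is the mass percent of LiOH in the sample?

37.07 %

n(HCl) = 0.008276 × 0.4499 = 3.723 × 10^-3 mol
Let x = n(LiOH), y = n(NaOH).
Titrant: 1x + 1y = 3.723 × 10^-3;  mass: 23.95x + 40.00y = 0.1193
Solving, x = 1.846 × 10^-3 mol, y = 1.877 × 10^-3 mol
mass of LiOH = 1.846 × 10^-3 × 23.95 = 0.04422 g
% LiOH = 0.04422 / 0.1193 × 100 = 37.07 %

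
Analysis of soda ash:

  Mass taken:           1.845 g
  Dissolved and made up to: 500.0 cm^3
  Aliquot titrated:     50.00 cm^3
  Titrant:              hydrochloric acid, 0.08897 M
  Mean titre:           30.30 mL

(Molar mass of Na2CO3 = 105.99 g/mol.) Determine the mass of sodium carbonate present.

1.429 g

Na2CO3 + 2 HCl → 2 NaCl + H2O + CO2
n(HCl) per titration = 0.03030 × 0.08897 = 2.696 × 10^-3 mol
From the 1:2 ratio, n(Na2CO3) in each aliquot = 1/2 × 2.696 × 10^-3 = 1.348 × 10^-3 mol
n(Na2CO3) in the whole flask = 1.348 × 10^-3 × 500.0/50.00 = 0.01348 mol
mass of Na2CO3 = 0.01348 × 105.99 = 1.429 g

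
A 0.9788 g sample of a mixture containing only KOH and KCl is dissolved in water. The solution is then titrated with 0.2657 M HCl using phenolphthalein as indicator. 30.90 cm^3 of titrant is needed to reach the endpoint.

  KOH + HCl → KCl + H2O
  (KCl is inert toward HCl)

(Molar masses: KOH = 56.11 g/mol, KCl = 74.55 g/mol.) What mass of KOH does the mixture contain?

n(HCl) = 0.03090 × 0.2657 = 8.210 × 10^-3 mol
Let x = n(KOH), y = n(KCl).
Titrant: 1x = 8.210 × 10^-3;  mass: 56.11x + 74.55y = 0.9788
Solving, x = 8.210 × 10^-3 mol, y = 6.950 × 10^-3 mol
mass of KOH = 8.210 × 10^-3 × 56.11 = 0.4607 g

0.4607 g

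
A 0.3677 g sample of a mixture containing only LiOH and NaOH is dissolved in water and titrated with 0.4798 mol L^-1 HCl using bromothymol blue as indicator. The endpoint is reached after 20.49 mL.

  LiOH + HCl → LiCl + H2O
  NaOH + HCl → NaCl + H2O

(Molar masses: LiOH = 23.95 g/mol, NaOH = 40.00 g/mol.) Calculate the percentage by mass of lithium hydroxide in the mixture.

10.37 %

n(HCl) = 0.02049 × 0.4798 = 9.831 × 10^-3 mol
Let x = n(LiOH), y = n(NaOH).
Titrant: 1x + 1y = 9.831 × 10^-3;  mass: 23.95x + 40.00y = 0.3677
Solving, x = 1.592 × 10^-3 mol, y = 8.240 × 10^-3 mol
mass of LiOH = 1.592 × 10^-3 × 23.95 = 0.03812 g
% LiOH = 0.03812 / 0.3677 × 100 = 10.37 %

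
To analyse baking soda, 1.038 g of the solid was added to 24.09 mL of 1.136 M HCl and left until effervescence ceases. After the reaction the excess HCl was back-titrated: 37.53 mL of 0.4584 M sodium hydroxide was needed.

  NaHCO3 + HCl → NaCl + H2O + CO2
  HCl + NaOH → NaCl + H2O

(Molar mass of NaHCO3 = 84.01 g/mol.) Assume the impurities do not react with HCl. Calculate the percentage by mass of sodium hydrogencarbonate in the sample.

82.25 %

n(HCl) added = 0.02409 × 1.136 = 0.02737 mol
n(NaOH) used in back-titration = 0.03753 × 0.4584 = 0.01720 mol
n(HCl) left over = 0.01720 mol (1:1 ratio)
n(HCl) consumed by analyte = 0.02737 − 0.01720 = 0.01016 mol
n(NaHCO3) = 0.01016 mol (1:1 ratio)
mass of NaHCO3 = 0.01016 × 84.01 = 0.8538 g
% NaHCO3 = 0.8538 / 1.038 × 100 = 82.25 %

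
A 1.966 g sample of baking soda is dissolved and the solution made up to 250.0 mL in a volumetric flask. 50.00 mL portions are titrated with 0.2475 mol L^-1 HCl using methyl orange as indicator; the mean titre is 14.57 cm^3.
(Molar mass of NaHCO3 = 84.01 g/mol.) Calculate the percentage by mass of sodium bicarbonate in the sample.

NaHCO3 + HCl → NaCl + H2O + CO2
n(HCl) per titration = 0.01457 × 0.2475 = 3.606 × 10^-3 mol
n(NaHCO3) in each aliquot = 3.606 × 10^-3 mol (1:1 ratio)
n(NaHCO3) in the whole flask = 3.606 × 10^-3 × 250.0/50.00 = 0.01803 mol
mass of NaHCO3 = 0.01803 × 84.01 = 1.515 g
% NaHCO3 = 1.515 / 1.966 × 100 = 77.05 %

77.05 %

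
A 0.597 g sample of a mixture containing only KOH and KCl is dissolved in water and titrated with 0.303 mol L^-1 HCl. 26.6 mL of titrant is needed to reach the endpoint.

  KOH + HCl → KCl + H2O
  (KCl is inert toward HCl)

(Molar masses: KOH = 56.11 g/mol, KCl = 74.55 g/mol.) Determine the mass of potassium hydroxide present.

n(HCl) = 0.0266 × 0.303 = 8.06 × 10^-3 mol
Let x = n(KOH), y = n(KCl).
Titrant: 1x = 8.06 × 10^-3;  mass: 56.11x + 74.55y = 0.597
Solving, x = 8.06 × 10^-3 mol, y = 1.94 × 10^-3 mol
mass of KOH = 8.06 × 10^-3 × 56.11 = 0.452 g

0.452 g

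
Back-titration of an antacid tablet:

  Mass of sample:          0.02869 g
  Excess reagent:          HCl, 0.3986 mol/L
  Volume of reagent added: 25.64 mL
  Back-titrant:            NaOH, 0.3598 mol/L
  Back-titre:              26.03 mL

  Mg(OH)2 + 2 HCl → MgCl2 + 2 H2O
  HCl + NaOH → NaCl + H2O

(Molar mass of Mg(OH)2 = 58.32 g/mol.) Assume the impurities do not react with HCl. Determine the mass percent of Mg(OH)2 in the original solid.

86.85 %

n(HCl) added = 0.02564 × 0.3986 = 0.01022 mol
n(NaOH) used in back-titration = 0.02603 × 0.3598 = 9.366 × 10^-3 mol
n(HCl) left over = 9.366 × 10^-3 mol (1:1 ratio)
n(HCl) consumed by analyte = 0.01022 − 9.366 × 10^-3 = 8.545 × 10^-4 mol
From the 1:2 ratio, n(Mg(OH)2) = 1/2 × 8.545 × 10^-4 = 4.273 × 10^-4 mol
mass of Mg(OH)2 = 4.273 × 10^-4 × 58.32 = 0.02492 g
% Mg(OH)2 = 0.02492 / 0.02869 × 100 = 86.85 %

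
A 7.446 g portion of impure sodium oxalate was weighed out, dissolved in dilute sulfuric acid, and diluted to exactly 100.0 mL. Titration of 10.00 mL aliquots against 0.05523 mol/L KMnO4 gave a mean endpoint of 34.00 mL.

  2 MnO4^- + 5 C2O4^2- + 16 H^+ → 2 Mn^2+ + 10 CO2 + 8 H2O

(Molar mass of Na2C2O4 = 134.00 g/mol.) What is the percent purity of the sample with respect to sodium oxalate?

n(KMnO4) per titration = 0.03400 × 0.05523 = 1.878 × 10^-3 mol
From the 5:2 ratio, n(Na2C2O4) in each aliquot = 5/2 × 1.878 × 10^-3 = 4.695 × 10^-3 mol
n(Na2C2O4) in the whole flask = 4.695 × 10^-3 × 100.0/10.00 = 0.04695 mol
mass of Na2C2O4 = 0.04695 × 134.00 = 6.291 g
% Na2C2O4 = 6.291 / 7.446 × 100 = 84.48 %

84.48 %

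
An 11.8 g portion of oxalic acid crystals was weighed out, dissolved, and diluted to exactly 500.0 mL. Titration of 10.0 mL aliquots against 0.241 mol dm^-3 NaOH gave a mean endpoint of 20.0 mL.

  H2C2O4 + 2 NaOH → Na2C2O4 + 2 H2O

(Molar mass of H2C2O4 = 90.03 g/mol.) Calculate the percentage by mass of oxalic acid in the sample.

n(NaOH) per titration = 0.0200 × 0.241 = 4.82 × 10^-3 mol
From the 1:2 ratio, n(H2C2O4) in each aliquot = 1/2 × 4.82 × 10^-3 = 2.41 × 10^-3 mol
n(H2C2O4) in the whole flask = 2.41 × 10^-3 × 500.0/10.0 = 0.121 mol
mass of H2C2O4 = 0.121 × 90.03 = 10.8 g
% H2C2O4 = 10.8 / 11.8 × 100 = 91.9 %

91.9 %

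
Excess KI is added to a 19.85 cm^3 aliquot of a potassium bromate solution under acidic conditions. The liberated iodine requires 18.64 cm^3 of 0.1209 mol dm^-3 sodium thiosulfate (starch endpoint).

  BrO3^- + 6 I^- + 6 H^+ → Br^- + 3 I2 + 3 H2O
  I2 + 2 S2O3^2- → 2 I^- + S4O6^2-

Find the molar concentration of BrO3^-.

0.01892 mol/L

n(S2O3^2-) = 0.01864 × 0.1209 = 2.254 × 10^-3 mol
n(I2) = n(S2O3^2-)/2 = 1.127 × 10^-3 mol
From the 1:3 ratio, n(BrO3^-) in the aliquot = 1/3 × 1.127 × 10^-3 = 3.756 × 10^-4 mol
[BrO3^-] = 3.756 × 10^-4 / 0.01985 = 0.01892 mol/L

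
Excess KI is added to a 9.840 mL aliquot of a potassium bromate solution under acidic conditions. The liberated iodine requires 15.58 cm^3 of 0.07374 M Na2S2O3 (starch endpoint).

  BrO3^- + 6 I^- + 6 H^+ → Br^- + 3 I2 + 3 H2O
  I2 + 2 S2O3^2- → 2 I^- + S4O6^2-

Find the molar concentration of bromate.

0.01946 M

n(S2O3^2-) = 0.01558 × 0.07374 = 1.149 × 10^-3 mol
n(I2) = n(S2O3^2-)/2 = 5.744 × 10^-4 mol
From the 1:3 ratio, n(BrO3^-) in the aliquot = 1/3 × 5.744 × 10^-4 = 1.915 × 10^-4 mol
[BrO3^-] = 1.915 × 10^-4 / 0.009840 = 0.01946 mol/L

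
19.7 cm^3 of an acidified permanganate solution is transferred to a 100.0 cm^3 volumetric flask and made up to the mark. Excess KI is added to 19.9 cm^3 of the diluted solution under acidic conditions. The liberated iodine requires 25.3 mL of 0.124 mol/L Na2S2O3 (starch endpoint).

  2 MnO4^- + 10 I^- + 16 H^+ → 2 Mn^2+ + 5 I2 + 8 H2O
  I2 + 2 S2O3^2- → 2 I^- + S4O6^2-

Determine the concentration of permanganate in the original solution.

0.160 mol/L

n(S2O3^2-) = 0.0253 × 0.124 = 3.14 × 10^-3 mol
n(I2) = n(S2O3^2-)/2 = 1.57 × 10^-3 mol
From the 2:5 ratio, n(MnO4^-) in the aliquot = 2/5 × 1.57 × 10^-3 = 6.27 × 10^-4 mol
[MnO4^-]_dilute = 6.27 × 10^-4 / 0.0199 = 0.0315 mol/L
[MnO4^-]_original = 0.0315 × 100.0/19.7 = 0.160 mol/L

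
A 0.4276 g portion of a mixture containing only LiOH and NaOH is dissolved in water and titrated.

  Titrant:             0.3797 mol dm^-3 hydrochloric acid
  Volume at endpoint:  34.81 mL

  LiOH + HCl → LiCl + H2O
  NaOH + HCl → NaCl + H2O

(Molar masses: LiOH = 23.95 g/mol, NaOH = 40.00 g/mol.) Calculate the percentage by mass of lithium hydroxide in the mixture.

35.28 %

n(HCl) = 0.03481 × 0.3797 = 0.01322 mol
Let x = n(LiOH), y = n(NaOH).
Titrant: 1x + 1y = 0.01322;  mass: 23.95x + 40.00y = 0.4276
Solving, x = 6.299 × 10^-3 mol, y = 6.919 × 10^-3 mol
mass of LiOH = 6.299 × 10^-3 × 23.95 = 0.1509 g
% LiOH = 0.1509 / 0.4276 × 100 = 35.28 %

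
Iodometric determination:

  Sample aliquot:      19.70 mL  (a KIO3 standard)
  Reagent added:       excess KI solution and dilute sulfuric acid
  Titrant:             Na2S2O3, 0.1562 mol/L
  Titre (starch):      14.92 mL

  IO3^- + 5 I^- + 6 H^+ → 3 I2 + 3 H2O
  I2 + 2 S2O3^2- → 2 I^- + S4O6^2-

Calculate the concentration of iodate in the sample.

n(S2O3^2-) = 0.01492 × 0.1562 = 2.331 × 10^-3 mol
n(I2) = n(S2O3^2-)/2 = 1.165 × 10^-3 mol
From the 1:3 ratio, n(IO3^-) in the aliquot = 1/3 × 1.165 × 10^-3 = 3.884 × 10^-4 mol
[IO3^-] = 3.884 × 10^-4 / 0.01970 = 0.01972 mol/L

0.01972 mol/L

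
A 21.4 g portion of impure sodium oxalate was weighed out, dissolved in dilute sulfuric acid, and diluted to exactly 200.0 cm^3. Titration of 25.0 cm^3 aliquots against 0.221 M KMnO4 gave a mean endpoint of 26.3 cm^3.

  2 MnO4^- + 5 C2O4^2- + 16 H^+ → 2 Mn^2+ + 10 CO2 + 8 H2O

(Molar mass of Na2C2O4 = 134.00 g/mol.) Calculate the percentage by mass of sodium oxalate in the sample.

72.8 %

n(KMnO4) per titration = 0.0263 × 0.221 = 5.81 × 10^-3 mol
From the 5:2 ratio, n(Na2C2O4) in each aliquot = 5/2 × 5.81 × 10^-3 = 0.0145 mol
n(Na2C2O4) in the whole flask = 0.0145 × 200.0/25.0 = 0.116 mol
mass of Na2C2O4 = 0.116 × 134.00 = 15.6 g
% Na2C2O4 = 15.6 / 21.4 × 100 = 72.8 %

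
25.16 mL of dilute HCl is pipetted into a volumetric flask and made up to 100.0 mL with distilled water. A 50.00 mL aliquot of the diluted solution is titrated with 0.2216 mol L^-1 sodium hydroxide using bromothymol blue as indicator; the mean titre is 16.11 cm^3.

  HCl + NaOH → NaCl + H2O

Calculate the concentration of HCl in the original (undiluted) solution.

0.2838 mol/L

n(NaOH) = 0.01611 × 0.2216 = 3.570 × 10^-3 mol
n(HCl) in the aliquot = 3.570 × 10^-3 mol (1:1 ratio)
[HCl]_dilute = 3.570 × 10^-3 / 0.05000 = 0.07140 mol/L
Dilution factor = 100.0 / 25.16 = 3.975
[HCl]_stock = 0.07140 × 3.975 = 0.2838 mol/L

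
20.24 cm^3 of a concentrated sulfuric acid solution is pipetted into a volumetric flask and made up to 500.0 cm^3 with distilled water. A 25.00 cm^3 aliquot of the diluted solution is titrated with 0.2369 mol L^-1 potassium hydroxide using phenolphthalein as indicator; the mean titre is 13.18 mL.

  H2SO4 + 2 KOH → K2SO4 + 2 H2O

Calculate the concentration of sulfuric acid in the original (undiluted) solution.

n(KOH) = 0.01318 × 0.2369 = 3.122 × 10^-3 mol
From the 1:2 ratio, n(H2SO4) in the aliquot = 1/2 × 3.122 × 10^-3 = 1.561 × 10^-3 mol
[H2SO4]_dilute = 1.561 × 10^-3 / 0.02500 = 0.06245 mol/L
Dilution factor = 500.0 / 20.24 = 24.70
[H2SO4]_stock = 0.06245 × 24.70 = 1.543 mol/L

1.543 mol/L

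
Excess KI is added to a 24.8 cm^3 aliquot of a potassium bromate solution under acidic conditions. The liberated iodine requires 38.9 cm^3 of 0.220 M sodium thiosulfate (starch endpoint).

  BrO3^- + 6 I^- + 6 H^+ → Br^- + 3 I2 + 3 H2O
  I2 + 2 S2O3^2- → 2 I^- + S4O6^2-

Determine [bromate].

n(S2O3^2-) = 0.0389 × 0.220 = 8.56 × 10^-3 mol
n(I2) = n(S2O3^2-)/2 = 4.28 × 10^-3 mol
From the 1:3 ratio, n(BrO3^-) in the aliquot = 1/3 × 4.28 × 10^-3 = 1.43 × 10^-3 mol
[BrO3^-] = 1.43 × 10^-3 / 0.0248 = 0.0575 mol/L

0.0575 M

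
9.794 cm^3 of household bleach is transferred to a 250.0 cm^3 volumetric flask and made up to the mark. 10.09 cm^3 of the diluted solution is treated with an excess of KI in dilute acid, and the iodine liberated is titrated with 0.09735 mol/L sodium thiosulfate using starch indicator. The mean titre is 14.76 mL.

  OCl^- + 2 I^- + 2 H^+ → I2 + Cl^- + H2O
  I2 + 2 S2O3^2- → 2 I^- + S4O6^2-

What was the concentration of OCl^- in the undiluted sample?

1.818 mol/L

n(S2O3^2-) = 0.01476 × 0.09735 = 1.437 × 10^-3 mol
n(I2) = n(S2O3^2-)/2 = 7.184 × 10^-4 mol
n(OCl^-) in the aliquot = 7.184 × 10^-4 mol (1:1 ratio)
[OCl^-]_dilute = 7.184 × 10^-4 / 0.01009 = 0.07120 mol/L
[OCl^-]_original = 0.07120 × 250.0/9.794 = 1.818 mol/L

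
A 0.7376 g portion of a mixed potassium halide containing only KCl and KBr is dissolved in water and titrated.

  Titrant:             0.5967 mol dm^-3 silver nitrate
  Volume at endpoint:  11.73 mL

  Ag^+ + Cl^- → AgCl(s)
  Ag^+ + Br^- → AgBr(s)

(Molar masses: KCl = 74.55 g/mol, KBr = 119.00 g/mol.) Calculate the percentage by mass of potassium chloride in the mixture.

n(AgNO3) = 0.01173 × 0.5967 = 6.999 × 10^-3 mol
Let x = n(KCl), y = n(KBr).
Titrant: 1x + 1y = 6.999 × 10^-3;  mass: 74.55x + 119.00y = 0.7376
Solving, x = 2.144 × 10^-3 mol, y = 4.855 × 10^-3 mol
mass of KCl = 2.144 × 10^-3 × 74.55 = 0.1599 g
% KCl = 0.1599 / 0.7376 × 100 = 21.67 %

21.67 %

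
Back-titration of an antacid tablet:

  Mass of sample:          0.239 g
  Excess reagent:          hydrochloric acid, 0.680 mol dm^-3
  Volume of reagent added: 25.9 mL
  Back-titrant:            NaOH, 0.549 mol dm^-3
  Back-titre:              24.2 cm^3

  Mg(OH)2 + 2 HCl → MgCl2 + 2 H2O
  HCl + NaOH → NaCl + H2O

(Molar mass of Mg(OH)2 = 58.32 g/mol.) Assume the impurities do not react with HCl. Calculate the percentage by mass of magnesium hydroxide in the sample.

52.8 %

n(HCl) added = 0.0259 × 0.680 = 0.0176 mol
n(NaOH) used in back-titration = 0.0242 × 0.549 = 0.0133 mol
n(HCl) left over = 0.0133 mol (1:1 ratio)
n(HCl) consumed by analyte = 0.0176 − 0.0133 = 4.33 × 10^-3 mol
From the 1:2 ratio, n(Mg(OH)2) = 1/2 × 4.33 × 10^-3 = 2.16 × 10^-3 mol
mass of Mg(OH)2 = 2.16 × 10^-3 × 58.32 = 0.126 g
% Mg(OH)2 = 0.126 / 0.239 × 100 = 52.8 %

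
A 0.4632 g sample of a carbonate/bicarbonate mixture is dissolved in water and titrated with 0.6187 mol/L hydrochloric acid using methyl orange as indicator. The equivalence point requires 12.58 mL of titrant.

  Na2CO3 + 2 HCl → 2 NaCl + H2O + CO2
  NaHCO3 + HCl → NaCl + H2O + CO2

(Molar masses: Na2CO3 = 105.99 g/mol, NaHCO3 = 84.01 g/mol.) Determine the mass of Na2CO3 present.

0.3258 g

n(HCl) = 0.01258 × 0.6187 = 7.783 × 10^-3 mol
Let x = n(Na2CO3), y = n(NaHCO3).
Titrant: 2x + 1y = 7.783 × 10^-3;  mass: 105.99x + 84.01y = 0.4632
Solving, x = 3.074 × 10^-3 mol, y = 1.636 × 10^-3 mol
mass of Na2CO3 = 3.074 × 10^-3 × 105.99 = 0.3258 g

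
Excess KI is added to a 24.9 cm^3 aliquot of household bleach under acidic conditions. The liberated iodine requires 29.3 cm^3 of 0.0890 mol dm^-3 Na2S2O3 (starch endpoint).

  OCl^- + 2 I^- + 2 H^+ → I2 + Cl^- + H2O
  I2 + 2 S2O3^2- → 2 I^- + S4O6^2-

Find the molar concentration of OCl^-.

0.0524 mol/L

n(S2O3^2-) = 0.0293 × 0.0890 = 2.61 × 10^-3 mol
n(I2) = n(S2O3^2-)/2 = 1.30 × 10^-3 mol
n(OCl^-) in the aliquot = 1.30 × 10^-3 mol (1:1 ratio)
[OCl^-] = 1.30 × 10^-3 / 0.0249 = 0.0524 mol/L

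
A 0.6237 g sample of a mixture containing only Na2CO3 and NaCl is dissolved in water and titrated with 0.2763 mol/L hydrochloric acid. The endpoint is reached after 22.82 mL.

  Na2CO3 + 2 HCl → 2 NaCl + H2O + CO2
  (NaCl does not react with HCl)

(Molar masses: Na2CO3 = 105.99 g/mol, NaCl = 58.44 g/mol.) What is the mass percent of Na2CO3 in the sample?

n(HCl) = 0.02282 × 0.2763 = 6.305 × 10^-3 mol
Let x = n(Na2CO3), y = n(NaCl).
Titrant: 2x = 6.305 × 10^-3;  mass: 105.99x + 58.44y = 0.6237
Solving, x = 3.153 × 10^-3 mol, y = 4.955 × 10^-3 mol
mass of Na2CO3 = 3.153 × 10^-3 × 105.99 = 0.3341 g
% Na2CO3 = 0.3341 / 0.6237 × 100 = 53.57 %

53.57 %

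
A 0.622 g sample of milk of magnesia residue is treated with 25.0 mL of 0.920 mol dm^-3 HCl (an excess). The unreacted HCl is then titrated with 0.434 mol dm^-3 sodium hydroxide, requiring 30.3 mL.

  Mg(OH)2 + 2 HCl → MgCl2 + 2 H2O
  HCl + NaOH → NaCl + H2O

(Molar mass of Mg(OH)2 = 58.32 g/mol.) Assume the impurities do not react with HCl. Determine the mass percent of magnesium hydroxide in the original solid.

n(HCl) added = 0.0250 × 0.920 = 0.0230 mol
n(NaOH) used in back-titration = 0.0303 × 0.434 = 0.0132 mol
n(HCl) left over = 0.0132 mol (1:1 ratio)
n(HCl) consumed by analyte = 0.0230 − 0.0132 = 9.85 × 10^-3 mol
From the 1:2 ratio, n(Mg(OH)2) = 1/2 × 9.85 × 10^-3 = 4.92 × 10^-3 mol
mass of Mg(OH)2 = 4.92 × 10^-3 × 58.32 = 0.287 g
% Mg(OH)2 = 0.287 / 0.622 × 100 = 46.2 %

46.2 %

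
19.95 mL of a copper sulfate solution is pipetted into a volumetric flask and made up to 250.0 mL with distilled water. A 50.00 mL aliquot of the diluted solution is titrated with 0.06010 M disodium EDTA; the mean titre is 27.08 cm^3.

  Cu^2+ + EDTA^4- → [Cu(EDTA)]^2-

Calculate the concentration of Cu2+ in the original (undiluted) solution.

n(EDTA) = 0.02708 × 0.06010 = 1.628 × 10^-3 mol
n(Cu2+) in the aliquot = 1.628 × 10^-3 mol (1:1 ratio)
[Cu2+]_dilute = 1.628 × 10^-3 / 0.05000 = 0.03255 mol/L
Dilution factor = 250.0 / 19.95 = 12.53
[Cu2+]_stock = 0.03255 × 12.53 = 0.4079 mol/L

0.4079 M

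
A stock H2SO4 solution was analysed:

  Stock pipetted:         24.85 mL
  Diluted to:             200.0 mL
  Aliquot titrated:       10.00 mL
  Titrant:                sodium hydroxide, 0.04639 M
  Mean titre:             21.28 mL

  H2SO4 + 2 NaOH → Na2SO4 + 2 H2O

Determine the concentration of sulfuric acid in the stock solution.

0.3973 M

n(NaOH) = 0.02128 × 0.04639 = 9.872 × 10^-4 mol
From the 1:2 ratio, n(H2SO4) in the aliquot = 1/2 × 9.872 × 10^-4 = 4.936 × 10^-4 mol
[H2SO4]_dilute = 4.936 × 10^-4 / 0.01000 = 0.04936 mol/L
Dilution factor = 200.0 / 24.85 = 8.048
[H2SO4]_stock = 0.04936 × 8.048 = 0.3973 mol/L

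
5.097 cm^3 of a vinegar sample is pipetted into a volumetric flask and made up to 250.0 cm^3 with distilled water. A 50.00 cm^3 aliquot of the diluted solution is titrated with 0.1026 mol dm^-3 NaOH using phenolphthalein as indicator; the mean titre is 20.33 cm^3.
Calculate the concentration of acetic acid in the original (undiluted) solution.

CH3COOH + NaOH → CH3COONa + H2O
n(NaOH) = 0.02033 × 0.1026 = 2.086 × 10^-3 mol
n(CH3COOH) in the aliquot = 2.086 × 10^-3 mol (1:1 ratio)
[CH3COOH]_dilute = 2.086 × 10^-3 / 0.05000 = 0.04172 mol/L
Dilution factor = 250.0 / 5.097 = 49.05
[CH3COOH]_stock = 0.04172 × 49.05 = 2.046 mol/L

2.046 mol/L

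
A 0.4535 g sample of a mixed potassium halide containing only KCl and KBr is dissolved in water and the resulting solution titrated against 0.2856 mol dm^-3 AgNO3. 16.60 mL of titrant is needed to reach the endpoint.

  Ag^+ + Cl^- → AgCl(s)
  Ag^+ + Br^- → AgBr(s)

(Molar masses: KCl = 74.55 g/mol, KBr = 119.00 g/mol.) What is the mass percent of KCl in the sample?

40.93 %

n(AgNO3) = 0.01660 × 0.2856 = 4.741 × 10^-3 mol
Let x = n(KCl), y = n(KBr).
Titrant: 1x + 1y = 4.741 × 10^-3;  mass: 74.55x + 119.00y = 0.4535
Solving, x = 2.490 × 10^-3 mol, y = 2.251 × 10^-3 mol
mass of KCl = 2.490 × 10^-3 × 74.55 = 0.1856 g
% KCl = 0.1856 / 0.4535 × 100 = 40.93 %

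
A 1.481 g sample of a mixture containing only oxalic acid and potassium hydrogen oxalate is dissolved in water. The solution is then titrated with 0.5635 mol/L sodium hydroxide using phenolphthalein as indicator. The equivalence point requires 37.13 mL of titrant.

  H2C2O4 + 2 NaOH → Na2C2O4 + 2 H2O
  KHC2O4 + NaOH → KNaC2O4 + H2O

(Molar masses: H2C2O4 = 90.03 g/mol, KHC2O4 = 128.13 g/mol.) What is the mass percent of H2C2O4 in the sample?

43.88 %

n(NaOH) = 0.03713 × 0.5635 = 0.02092 mol
Let x = n(H2C2O4), y = n(KHC2O4).
Titrant: 2x + 1y = 0.02092;  mass: 90.03x + 128.13y = 1.481
Solving, x = 7.218 × 10^-3 mol, y = 6.487 × 10^-3 mol
mass of H2C2O4 = 7.218 × 10^-3 × 90.03 = 0.6498 g
% H2C2O4 = 0.6498 / 1.481 × 100 = 43.88 %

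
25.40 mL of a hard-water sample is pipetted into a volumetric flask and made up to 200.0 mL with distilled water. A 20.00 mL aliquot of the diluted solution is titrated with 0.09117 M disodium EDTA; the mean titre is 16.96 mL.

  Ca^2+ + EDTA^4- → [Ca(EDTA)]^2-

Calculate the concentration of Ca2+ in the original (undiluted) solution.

n(EDTA) = 0.01696 × 0.09117 = 1.546 × 10^-3 mol
n(Ca2+) in the aliquot = 1.546 × 10^-3 mol (1:1 ratio)
[Ca2+]_dilute = 1.546 × 10^-3 / 0.02000 = 0.07731 mol/L
Dilution factor = 200.0 / 25.40 = 7.874
[Ca2+]_stock = 0.07731 × 7.874 = 0.6088 mol/L

0.6088 M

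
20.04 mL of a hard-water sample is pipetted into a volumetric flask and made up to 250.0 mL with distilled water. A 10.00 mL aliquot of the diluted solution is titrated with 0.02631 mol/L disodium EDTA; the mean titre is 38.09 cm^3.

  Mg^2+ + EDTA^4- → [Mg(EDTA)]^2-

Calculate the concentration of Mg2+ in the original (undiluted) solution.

1.250 mol/L

n(EDTA) = 0.03809 × 0.02631 = 1.002 × 10^-3 mol
n(Mg2+) in the aliquot = 1.002 × 10^-3 mol (1:1 ratio)
[Mg2+]_dilute = 1.002 × 10^-3 / 0.01000 = 0.1002 mol/L
Dilution factor = 250.0 / 20.04 = 12.48
[Mg2+]_stock = 0.1002 × 12.48 = 1.250 mol/L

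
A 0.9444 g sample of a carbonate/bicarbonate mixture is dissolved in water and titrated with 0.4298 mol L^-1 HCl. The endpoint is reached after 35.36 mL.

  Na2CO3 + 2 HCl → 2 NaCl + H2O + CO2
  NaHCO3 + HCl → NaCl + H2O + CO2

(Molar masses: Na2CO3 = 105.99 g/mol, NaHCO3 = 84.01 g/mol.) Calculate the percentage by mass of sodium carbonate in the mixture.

60.13 %

n(HCl) = 0.03536 × 0.4298 = 0.01520 mol
Let x = n(Na2CO3), y = n(NaHCO3).
Titrant: 2x + 1y = 0.01520;  mass: 105.99x + 84.01y = 0.9444
Solving, x = 5.358 × 10^-3 mol, y = 4.482 × 10^-3 mol
mass of Na2CO3 = 5.358 × 10^-3 × 105.99 = 0.5679 g
% Na2CO3 = 0.5679 / 0.9444 × 100 = 60.13 %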